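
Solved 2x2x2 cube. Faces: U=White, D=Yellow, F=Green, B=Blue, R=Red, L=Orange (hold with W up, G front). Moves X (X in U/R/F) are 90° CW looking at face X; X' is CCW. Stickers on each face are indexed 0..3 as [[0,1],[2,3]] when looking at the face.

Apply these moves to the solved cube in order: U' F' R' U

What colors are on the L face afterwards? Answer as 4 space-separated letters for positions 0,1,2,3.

Answer: O W O W

Derivation:
After move 1 (U'): U=WWWW F=OOGG R=GGRR B=RRBB L=BBOO
After move 2 (F'): F=OGOG U=WWGR R=YGYR D=BOYY L=BWOW
After move 3 (R'): R=GRYY U=WBGR F=OWOR D=BGYG B=YROB
After move 4 (U): U=GWRB F=GROR R=YRYY B=BWOB L=OWOW
Query: L face = OWOW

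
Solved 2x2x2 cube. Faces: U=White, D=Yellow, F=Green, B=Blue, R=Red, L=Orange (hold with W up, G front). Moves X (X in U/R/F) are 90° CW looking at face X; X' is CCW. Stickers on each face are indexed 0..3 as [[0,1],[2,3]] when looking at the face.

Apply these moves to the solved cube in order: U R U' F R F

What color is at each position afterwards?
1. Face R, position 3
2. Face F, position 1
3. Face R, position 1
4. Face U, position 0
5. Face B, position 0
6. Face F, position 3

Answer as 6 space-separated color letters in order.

After move 1 (U): U=WWWW F=RRGG R=BBRR B=OOBB L=GGOO
After move 2 (R): R=RBRB U=WRWG F=RYGY D=YBYO B=WOWB
After move 3 (U'): U=RGWW F=GGGY R=RYRB B=RBWB L=WOOO
After move 4 (F): F=GGYG U=RGOO R=WYWB D=RRYO L=WYOB
After move 5 (R): R=WWBY U=RGOG F=GRYO D=RWYR B=OBGB
After move 6 (F): F=YGOR U=RGBY R=OWGY D=BWYR L=WROW
Query 1: R[3] = Y
Query 2: F[1] = G
Query 3: R[1] = W
Query 4: U[0] = R
Query 5: B[0] = O
Query 6: F[3] = R

Answer: Y G W R O R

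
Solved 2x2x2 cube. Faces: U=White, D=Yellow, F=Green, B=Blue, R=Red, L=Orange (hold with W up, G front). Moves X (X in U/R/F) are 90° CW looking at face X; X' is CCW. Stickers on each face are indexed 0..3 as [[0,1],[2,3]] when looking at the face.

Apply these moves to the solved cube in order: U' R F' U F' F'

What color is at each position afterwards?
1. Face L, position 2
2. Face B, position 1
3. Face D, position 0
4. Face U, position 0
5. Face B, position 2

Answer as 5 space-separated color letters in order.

Answer: O G O R W

Derivation:
After move 1 (U'): U=WWWW F=OOGG R=GGRR B=RRBB L=BBOO
After move 2 (R): R=RGRG U=WOWG F=OYGY D=YBYR B=WRWB
After move 3 (F'): F=YYOG U=WORR R=BGYG D=BOYR L=BGOW
After move 4 (U): U=RWRO F=BGOG R=WRYG B=BGWB L=YYOW
After move 5 (F'): F=GGBO U=RWWY R=ORBG D=YWYR L=YOOR
After move 6 (F'): F=GOGB U=RWOB R=WRYG D=ORYR L=YYOW
Query 1: L[2] = O
Query 2: B[1] = G
Query 3: D[0] = O
Query 4: U[0] = R
Query 5: B[2] = W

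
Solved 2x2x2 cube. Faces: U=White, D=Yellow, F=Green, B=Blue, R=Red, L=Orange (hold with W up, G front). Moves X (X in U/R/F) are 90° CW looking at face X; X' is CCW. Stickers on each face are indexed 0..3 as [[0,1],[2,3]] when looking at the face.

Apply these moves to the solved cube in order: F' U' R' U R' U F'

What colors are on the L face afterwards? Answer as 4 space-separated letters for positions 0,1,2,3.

After move 1 (F'): F=GGGG U=WWRR R=YRYR D=OOYY L=OWOW
After move 2 (U'): U=WRWR F=OWGG R=GGYR B=YRBB L=BBOW
After move 3 (R'): R=GRGY U=WBWY F=ORGR D=OWYG B=YROB
After move 4 (U): U=WWYB F=GRGR R=YRGY B=BBOB L=OROW
After move 5 (R'): R=RYYG U=WOYB F=GWGB D=ORYR B=GBWB
After move 6 (U): U=YWBO F=RYGB R=GBYG B=ORWB L=GWOW
After move 7 (F'): F=YBRG U=YWGY R=RBOG D=WWYR L=GOOB
Query: L face = GOOB

Answer: G O O B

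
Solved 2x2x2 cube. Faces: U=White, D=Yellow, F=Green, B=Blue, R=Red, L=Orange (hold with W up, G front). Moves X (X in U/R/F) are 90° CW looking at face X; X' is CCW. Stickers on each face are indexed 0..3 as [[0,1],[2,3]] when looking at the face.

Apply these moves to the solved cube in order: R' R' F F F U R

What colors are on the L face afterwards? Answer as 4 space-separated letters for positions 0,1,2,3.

After move 1 (R'): R=RRRR U=WBWB F=GWGW D=YGYG B=YBYB
After move 2 (R'): R=RRRR U=WYWY F=GBGB D=YWYW B=GBGB
After move 3 (F): F=GGBB U=WYOO R=WRYR D=RRYW L=OYOW
After move 4 (F): F=BGBG U=WYWY R=OROR D=YWYW L=OROR
After move 5 (F): F=BBGG U=WYRR R=WRYR D=OOYW L=OYOW
After move 6 (U): U=RWRY F=WRGG R=GBYR B=OYGB L=BBOW
After move 7 (R): R=YGRB U=RRRG F=WOGW D=OGYO B=YYWB
Query: L face = BBOW

Answer: B B O W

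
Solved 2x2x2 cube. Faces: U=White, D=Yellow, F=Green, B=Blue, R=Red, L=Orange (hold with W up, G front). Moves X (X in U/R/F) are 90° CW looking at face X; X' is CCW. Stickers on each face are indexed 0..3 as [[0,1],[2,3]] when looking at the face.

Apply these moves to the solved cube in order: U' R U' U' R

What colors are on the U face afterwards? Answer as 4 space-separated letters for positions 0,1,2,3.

After move 1 (U'): U=WWWW F=OOGG R=GGRR B=RRBB L=BBOO
After move 2 (R): R=RGRG U=WOWG F=OYGY D=YBYR B=WRWB
After move 3 (U'): U=OGWW F=BBGY R=OYRG B=RGWB L=WROO
After move 4 (U'): U=GWOW F=WRGY R=BBRG B=OYWB L=RGOO
After move 5 (R): R=RBGB U=GROY F=WBGR D=YWYO B=WYWB
Query: U face = GROY

Answer: G R O Y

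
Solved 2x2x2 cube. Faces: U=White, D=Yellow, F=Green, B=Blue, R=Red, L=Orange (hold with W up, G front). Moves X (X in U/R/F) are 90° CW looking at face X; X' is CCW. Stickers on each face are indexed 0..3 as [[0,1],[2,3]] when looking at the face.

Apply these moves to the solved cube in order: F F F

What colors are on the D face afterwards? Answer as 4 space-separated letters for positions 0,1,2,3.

After move 1 (F): F=GGGG U=WWOO R=WRWR D=RRYY L=OYOY
After move 2 (F): F=GGGG U=WWYY R=OROR D=WWYY L=OROR
After move 3 (F): F=GGGG U=WWRR R=YRYR D=OOYY L=OWOW
Query: D face = OOYY

Answer: O O Y Y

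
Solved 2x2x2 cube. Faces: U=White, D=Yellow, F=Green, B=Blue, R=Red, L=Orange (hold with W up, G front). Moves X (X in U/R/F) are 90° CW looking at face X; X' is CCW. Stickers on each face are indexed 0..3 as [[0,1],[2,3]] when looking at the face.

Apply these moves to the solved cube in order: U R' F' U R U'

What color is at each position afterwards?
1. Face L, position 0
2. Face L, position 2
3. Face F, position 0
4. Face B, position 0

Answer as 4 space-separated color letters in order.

After move 1 (U): U=WWWW F=RRGG R=BBRR B=OOBB L=GGOO
After move 2 (R'): R=BRBR U=WBWO F=RWGW D=YRYG B=YOYB
After move 3 (F'): F=WWRG U=WBBB R=RRYR D=GOYG L=GOOW
After move 4 (U): U=BWBB F=RRRG R=YOYR B=GOYB L=WWOW
After move 5 (R): R=YYRO U=BRBG F=RORG D=GYYG B=BOWB
After move 6 (U'): U=RGBB F=WWRG R=RORO B=YYWB L=BOOW
Query 1: L[0] = B
Query 2: L[2] = O
Query 3: F[0] = W
Query 4: B[0] = Y

Answer: B O W Y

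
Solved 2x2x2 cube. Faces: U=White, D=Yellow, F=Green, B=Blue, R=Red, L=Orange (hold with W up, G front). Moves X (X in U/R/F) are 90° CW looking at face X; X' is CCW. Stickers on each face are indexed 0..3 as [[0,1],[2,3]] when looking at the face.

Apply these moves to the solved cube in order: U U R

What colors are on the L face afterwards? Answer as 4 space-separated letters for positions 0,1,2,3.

Answer: R R O O

Derivation:
After move 1 (U): U=WWWW F=RRGG R=BBRR B=OOBB L=GGOO
After move 2 (U): U=WWWW F=BBGG R=OORR B=GGBB L=RROO
After move 3 (R): R=RORO U=WBWG F=BYGY D=YBYG B=WGWB
Query: L face = RROO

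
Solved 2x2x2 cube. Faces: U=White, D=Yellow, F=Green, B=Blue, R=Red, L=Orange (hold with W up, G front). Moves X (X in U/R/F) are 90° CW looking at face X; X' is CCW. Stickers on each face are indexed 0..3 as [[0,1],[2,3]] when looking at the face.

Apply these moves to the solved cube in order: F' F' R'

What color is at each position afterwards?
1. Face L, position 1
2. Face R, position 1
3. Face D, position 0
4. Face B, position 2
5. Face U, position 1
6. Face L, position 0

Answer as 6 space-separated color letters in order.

After move 1 (F'): F=GGGG U=WWRR R=YRYR D=OOYY L=OWOW
After move 2 (F'): F=GGGG U=WWYY R=OROR D=WWYY L=OROR
After move 3 (R'): R=RROO U=WBYB F=GWGY D=WGYG B=YBWB
Query 1: L[1] = R
Query 2: R[1] = R
Query 3: D[0] = W
Query 4: B[2] = W
Query 5: U[1] = B
Query 6: L[0] = O

Answer: R R W W B O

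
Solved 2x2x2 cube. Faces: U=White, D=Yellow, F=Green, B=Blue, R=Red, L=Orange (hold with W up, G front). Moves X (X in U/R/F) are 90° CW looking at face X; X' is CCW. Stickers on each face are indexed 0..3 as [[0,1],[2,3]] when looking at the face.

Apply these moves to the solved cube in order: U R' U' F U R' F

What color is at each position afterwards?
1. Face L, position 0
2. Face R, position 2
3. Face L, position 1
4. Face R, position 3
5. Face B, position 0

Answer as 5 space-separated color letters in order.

After move 1 (U): U=WWWW F=RRGG R=BBRR B=OOBB L=GGOO
After move 2 (R'): R=BRBR U=WBWO F=RWGW D=YRYG B=YOYB
After move 3 (U'): U=BOWW F=GGGW R=RWBR B=BRYB L=YOOO
After move 4 (F): F=GGWG U=BOOO R=WWWR D=BRYG L=YYOR
After move 5 (U): U=OBOO F=WWWG R=BRWR B=YYYB L=GGOR
After move 6 (R'): R=RRBW U=OYOY F=WBWO D=BWYG B=GYRB
After move 7 (F): F=WWOB U=OYRG R=ORYW D=BRYG L=GBOW
Query 1: L[0] = G
Query 2: R[2] = Y
Query 3: L[1] = B
Query 4: R[3] = W
Query 5: B[0] = G

Answer: G Y B W G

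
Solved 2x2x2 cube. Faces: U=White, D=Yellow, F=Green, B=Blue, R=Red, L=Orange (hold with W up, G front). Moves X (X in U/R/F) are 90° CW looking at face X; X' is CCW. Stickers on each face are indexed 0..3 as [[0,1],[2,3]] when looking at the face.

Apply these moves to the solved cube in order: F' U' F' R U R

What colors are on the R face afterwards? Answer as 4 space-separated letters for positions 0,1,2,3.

After move 1 (F'): F=GGGG U=WWRR R=YRYR D=OOYY L=OWOW
After move 2 (U'): U=WRWR F=OWGG R=GGYR B=YRBB L=BBOW
After move 3 (F'): F=WGOG U=WRGY R=OGOR D=BWYY L=BROW
After move 4 (R): R=OORG U=WGGG F=WWOY D=BBYY B=YRRB
After move 5 (U): U=GWGG F=OOOY R=YRRG B=BRRB L=WWOW
After move 6 (R): R=RYGR U=GOGY F=OBOY D=BRYB B=GRWB
Query: R face = RYGR

Answer: R Y G R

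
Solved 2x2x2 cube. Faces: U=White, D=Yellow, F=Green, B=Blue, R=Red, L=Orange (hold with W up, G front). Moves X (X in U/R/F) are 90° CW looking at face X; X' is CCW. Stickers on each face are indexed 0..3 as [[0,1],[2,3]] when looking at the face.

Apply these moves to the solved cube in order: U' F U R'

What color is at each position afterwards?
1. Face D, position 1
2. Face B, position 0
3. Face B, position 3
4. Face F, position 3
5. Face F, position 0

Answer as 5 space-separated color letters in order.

Answer: G Y B W W

Derivation:
After move 1 (U'): U=WWWW F=OOGG R=GGRR B=RRBB L=BBOO
After move 2 (F): F=GOGO U=WWOB R=WGWR D=RGYY L=BYOY
After move 3 (U): U=OWBW F=WGGO R=RRWR B=BYBB L=GOOY
After move 4 (R'): R=RRRW U=OBBB F=WWGW D=RGYO B=YYGB
Query 1: D[1] = G
Query 2: B[0] = Y
Query 3: B[3] = B
Query 4: F[3] = W
Query 5: F[0] = W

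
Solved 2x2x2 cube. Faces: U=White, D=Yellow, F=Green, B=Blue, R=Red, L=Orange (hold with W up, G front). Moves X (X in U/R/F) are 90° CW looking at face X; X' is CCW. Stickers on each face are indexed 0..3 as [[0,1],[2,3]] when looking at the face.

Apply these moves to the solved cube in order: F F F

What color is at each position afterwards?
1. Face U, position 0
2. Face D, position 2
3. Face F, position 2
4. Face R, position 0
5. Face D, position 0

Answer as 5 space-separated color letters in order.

Answer: W Y G Y O

Derivation:
After move 1 (F): F=GGGG U=WWOO R=WRWR D=RRYY L=OYOY
After move 2 (F): F=GGGG U=WWYY R=OROR D=WWYY L=OROR
After move 3 (F): F=GGGG U=WWRR R=YRYR D=OOYY L=OWOW
Query 1: U[0] = W
Query 2: D[2] = Y
Query 3: F[2] = G
Query 4: R[0] = Y
Query 5: D[0] = O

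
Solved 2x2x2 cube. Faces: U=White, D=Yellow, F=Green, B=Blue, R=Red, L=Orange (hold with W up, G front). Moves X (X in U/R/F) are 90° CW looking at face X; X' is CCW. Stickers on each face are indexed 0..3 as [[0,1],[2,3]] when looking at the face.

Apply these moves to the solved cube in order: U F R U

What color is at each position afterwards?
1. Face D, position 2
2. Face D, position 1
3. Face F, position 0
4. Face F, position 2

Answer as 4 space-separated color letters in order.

Answer: Y B W G

Derivation:
After move 1 (U): U=WWWW F=RRGG R=BBRR B=OOBB L=GGOO
After move 2 (F): F=GRGR U=WWOG R=WBWR D=RBYY L=GYOY
After move 3 (R): R=WWRB U=WROR F=GBGY D=RBYO B=GOWB
After move 4 (U): U=OWRR F=WWGY R=GORB B=GYWB L=GBOY
Query 1: D[2] = Y
Query 2: D[1] = B
Query 3: F[0] = W
Query 4: F[2] = G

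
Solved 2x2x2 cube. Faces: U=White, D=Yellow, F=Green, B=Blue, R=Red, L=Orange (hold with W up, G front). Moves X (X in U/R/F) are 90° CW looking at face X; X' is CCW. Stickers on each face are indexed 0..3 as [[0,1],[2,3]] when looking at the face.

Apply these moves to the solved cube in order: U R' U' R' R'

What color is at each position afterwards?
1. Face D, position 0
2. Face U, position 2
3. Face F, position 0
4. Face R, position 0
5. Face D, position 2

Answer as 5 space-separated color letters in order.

After move 1 (U): U=WWWW F=RRGG R=BBRR B=OOBB L=GGOO
After move 2 (R'): R=BRBR U=WBWO F=RWGW D=YRYG B=YOYB
After move 3 (U'): U=BOWW F=GGGW R=RWBR B=BRYB L=YOOO
After move 4 (R'): R=WRRB U=BYWB F=GOGW D=YGYW B=GRRB
After move 5 (R'): R=RBWR U=BRWG F=GYGB D=YOYW B=WRGB
Query 1: D[0] = Y
Query 2: U[2] = W
Query 3: F[0] = G
Query 4: R[0] = R
Query 5: D[2] = Y

Answer: Y W G R Y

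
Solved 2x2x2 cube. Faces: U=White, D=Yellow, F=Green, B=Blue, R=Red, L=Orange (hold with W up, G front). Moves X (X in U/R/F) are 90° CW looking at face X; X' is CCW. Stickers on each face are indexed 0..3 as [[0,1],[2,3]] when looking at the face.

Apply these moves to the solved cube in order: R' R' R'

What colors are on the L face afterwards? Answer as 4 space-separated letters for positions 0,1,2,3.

After move 1 (R'): R=RRRR U=WBWB F=GWGW D=YGYG B=YBYB
After move 2 (R'): R=RRRR U=WYWY F=GBGB D=YWYW B=GBGB
After move 3 (R'): R=RRRR U=WGWG F=GYGY D=YBYB B=WBWB
Query: L face = OOOO

Answer: O O O O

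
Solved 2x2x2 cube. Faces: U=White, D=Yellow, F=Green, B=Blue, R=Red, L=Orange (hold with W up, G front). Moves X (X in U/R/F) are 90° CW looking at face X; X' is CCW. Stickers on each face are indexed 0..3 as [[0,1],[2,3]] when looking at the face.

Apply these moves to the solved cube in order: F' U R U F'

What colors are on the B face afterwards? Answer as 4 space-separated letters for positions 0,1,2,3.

After move 1 (F'): F=GGGG U=WWRR R=YRYR D=OOYY L=OWOW
After move 2 (U): U=RWRW F=YRGG R=BBYR B=OWBB L=GGOW
After move 3 (R): R=YBRB U=RRRG F=YOGY D=OBYO B=WWWB
After move 4 (U): U=RRGR F=YBGY R=WWRB B=GGWB L=YOOW
After move 5 (F'): F=BYYG U=RRWR R=BWOB D=OWYO L=YROG
Query: B face = GGWB

Answer: G G W B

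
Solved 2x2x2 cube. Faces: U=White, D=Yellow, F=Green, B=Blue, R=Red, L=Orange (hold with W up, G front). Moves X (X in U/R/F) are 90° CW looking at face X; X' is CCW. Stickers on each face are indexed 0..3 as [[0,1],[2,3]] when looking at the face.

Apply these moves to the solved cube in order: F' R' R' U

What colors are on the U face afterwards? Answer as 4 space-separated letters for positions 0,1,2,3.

Answer: R W Y O

Derivation:
After move 1 (F'): F=GGGG U=WWRR R=YRYR D=OOYY L=OWOW
After move 2 (R'): R=RRYY U=WBRB F=GWGR D=OGYG B=YBOB
After move 3 (R'): R=RYRY U=WORY F=GBGB D=OWYR B=GBGB
After move 4 (U): U=RWYO F=RYGB R=GBRY B=OWGB L=GBOW
Query: U face = RWYO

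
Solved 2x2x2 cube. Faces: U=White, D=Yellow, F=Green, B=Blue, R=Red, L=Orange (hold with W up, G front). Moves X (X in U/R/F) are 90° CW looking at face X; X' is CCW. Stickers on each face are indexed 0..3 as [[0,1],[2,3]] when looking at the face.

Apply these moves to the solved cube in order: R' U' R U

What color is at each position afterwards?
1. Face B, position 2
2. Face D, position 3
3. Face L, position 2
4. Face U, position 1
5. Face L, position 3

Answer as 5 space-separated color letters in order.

After move 1 (R'): R=RRRR U=WBWB F=GWGW D=YGYG B=YBYB
After move 2 (U'): U=BBWW F=OOGW R=GWRR B=RRYB L=YBOO
After move 3 (R): R=RGRW U=BOWW F=OGGG D=YYYR B=WRBB
After move 4 (U): U=WBWO F=RGGG R=WRRW B=YBBB L=OGOO
Query 1: B[2] = B
Query 2: D[3] = R
Query 3: L[2] = O
Query 4: U[1] = B
Query 5: L[3] = O

Answer: B R O B O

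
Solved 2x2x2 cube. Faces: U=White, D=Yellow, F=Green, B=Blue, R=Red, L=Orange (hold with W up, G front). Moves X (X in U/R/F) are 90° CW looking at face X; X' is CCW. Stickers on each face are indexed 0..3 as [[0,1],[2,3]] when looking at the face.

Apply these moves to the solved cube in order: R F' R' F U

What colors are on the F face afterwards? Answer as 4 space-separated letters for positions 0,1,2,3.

After move 1 (R): R=RRRR U=WGWG F=GYGY D=YBYB B=WBWB
After move 2 (F'): F=YYGG U=WGRR R=BRYR D=OOYB L=OGOW
After move 3 (R'): R=RRBY U=WWRW F=YGGR D=OYYG B=BBOB
After move 4 (F): F=GYRG U=WWWG R=RRWY D=BRYG L=OOOY
After move 5 (U): U=WWGW F=RRRG R=BBWY B=OOOB L=GYOY
Query: F face = RRRG

Answer: R R R G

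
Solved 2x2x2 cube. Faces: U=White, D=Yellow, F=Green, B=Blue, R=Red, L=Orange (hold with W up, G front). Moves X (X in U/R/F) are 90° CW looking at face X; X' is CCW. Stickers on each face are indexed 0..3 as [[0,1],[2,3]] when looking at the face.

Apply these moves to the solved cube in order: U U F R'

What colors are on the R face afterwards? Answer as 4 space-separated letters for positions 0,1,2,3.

Answer: O R W W

Derivation:
After move 1 (U): U=WWWW F=RRGG R=BBRR B=OOBB L=GGOO
After move 2 (U): U=WWWW F=BBGG R=OORR B=GGBB L=RROO
After move 3 (F): F=GBGB U=WWOR R=WOWR D=ROYY L=RYOY
After move 4 (R'): R=ORWW U=WBOG F=GWGR D=RBYB B=YGOB
Query: R face = ORWW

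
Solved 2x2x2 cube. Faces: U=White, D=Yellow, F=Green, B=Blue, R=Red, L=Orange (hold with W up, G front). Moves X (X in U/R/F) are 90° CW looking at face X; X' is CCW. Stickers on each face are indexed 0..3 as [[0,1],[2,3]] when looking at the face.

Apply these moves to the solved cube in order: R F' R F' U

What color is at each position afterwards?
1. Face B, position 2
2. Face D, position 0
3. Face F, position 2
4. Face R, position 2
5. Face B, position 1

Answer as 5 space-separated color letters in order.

Answer: G G Y O G

Derivation:
After move 1 (R): R=RRRR U=WGWG F=GYGY D=YBYB B=WBWB
After move 2 (F'): F=YYGG U=WGRR R=BRYR D=OOYB L=OGOW
After move 3 (R): R=YBRR U=WYRG F=YOGB D=OWYW B=RBGB
After move 4 (F'): F=OBYG U=WYYR R=WBOR D=GWYW L=OGOR
After move 5 (U): U=YWRY F=WBYG R=RBOR B=OGGB L=OBOR
Query 1: B[2] = G
Query 2: D[0] = G
Query 3: F[2] = Y
Query 4: R[2] = O
Query 5: B[1] = G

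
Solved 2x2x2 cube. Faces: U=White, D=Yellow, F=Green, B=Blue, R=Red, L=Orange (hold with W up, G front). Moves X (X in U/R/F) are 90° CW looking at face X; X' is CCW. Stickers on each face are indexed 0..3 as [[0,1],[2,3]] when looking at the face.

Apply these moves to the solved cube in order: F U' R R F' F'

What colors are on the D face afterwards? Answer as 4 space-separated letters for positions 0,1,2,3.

After move 1 (F): F=GGGG U=WWOO R=WRWR D=RRYY L=OYOY
After move 2 (U'): U=WOWO F=OYGG R=GGWR B=WRBB L=BBOY
After move 3 (R): R=WGRG U=WYWG F=ORGY D=RBYW B=OROB
After move 4 (R): R=RWGG U=WRWY F=OBGW D=ROYO B=GRYB
After move 5 (F'): F=BWOG U=WRRG R=OWRG D=BYYO L=BYOW
After move 6 (F'): F=WGBO U=WROR R=YWBG D=YWYO L=BGOR
Query: D face = YWYO

Answer: Y W Y O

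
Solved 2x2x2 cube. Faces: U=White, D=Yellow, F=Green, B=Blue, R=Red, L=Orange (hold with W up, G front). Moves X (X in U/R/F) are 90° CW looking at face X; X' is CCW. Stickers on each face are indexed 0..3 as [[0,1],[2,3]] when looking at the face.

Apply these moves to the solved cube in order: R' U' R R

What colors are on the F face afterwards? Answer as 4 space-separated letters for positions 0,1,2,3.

After move 1 (R'): R=RRRR U=WBWB F=GWGW D=YGYG B=YBYB
After move 2 (U'): U=BBWW F=OOGW R=GWRR B=RRYB L=YBOO
After move 3 (R): R=RGRW U=BOWW F=OGGG D=YYYR B=WRBB
After move 4 (R): R=RRWG U=BGWG F=OYGR D=YBYW B=WROB
Query: F face = OYGR

Answer: O Y G R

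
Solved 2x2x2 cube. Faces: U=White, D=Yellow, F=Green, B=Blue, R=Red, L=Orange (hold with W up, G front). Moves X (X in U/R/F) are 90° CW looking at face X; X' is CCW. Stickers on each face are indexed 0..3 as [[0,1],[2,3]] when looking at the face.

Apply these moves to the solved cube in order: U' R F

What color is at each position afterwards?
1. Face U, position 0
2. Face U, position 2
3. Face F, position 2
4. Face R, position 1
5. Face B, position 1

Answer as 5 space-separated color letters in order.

Answer: W O Y G R

Derivation:
After move 1 (U'): U=WWWW F=OOGG R=GGRR B=RRBB L=BBOO
After move 2 (R): R=RGRG U=WOWG F=OYGY D=YBYR B=WRWB
After move 3 (F): F=GOYY U=WOOB R=WGGG D=RRYR L=BYOB
Query 1: U[0] = W
Query 2: U[2] = O
Query 3: F[2] = Y
Query 4: R[1] = G
Query 5: B[1] = R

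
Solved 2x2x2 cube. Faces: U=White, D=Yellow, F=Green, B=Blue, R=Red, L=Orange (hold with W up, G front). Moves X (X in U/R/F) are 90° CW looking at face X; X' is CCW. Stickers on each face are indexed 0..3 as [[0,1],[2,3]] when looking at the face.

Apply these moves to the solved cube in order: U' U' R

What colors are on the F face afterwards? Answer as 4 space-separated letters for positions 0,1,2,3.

After move 1 (U'): U=WWWW F=OOGG R=GGRR B=RRBB L=BBOO
After move 2 (U'): U=WWWW F=BBGG R=OORR B=GGBB L=RROO
After move 3 (R): R=RORO U=WBWG F=BYGY D=YBYG B=WGWB
Query: F face = BYGY

Answer: B Y G Y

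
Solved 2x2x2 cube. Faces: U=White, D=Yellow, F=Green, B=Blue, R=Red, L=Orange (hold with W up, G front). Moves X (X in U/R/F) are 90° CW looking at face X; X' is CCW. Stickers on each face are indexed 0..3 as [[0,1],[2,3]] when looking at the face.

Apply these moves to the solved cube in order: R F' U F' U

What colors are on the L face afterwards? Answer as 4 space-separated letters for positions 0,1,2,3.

After move 1 (R): R=RRRR U=WGWG F=GYGY D=YBYB B=WBWB
After move 2 (F'): F=YYGG U=WGRR R=BRYR D=OOYB L=OGOW
After move 3 (U): U=RWRG F=BRGG R=WBYR B=OGWB L=YYOW
After move 4 (F'): F=RGBG U=RWWY R=OBOR D=YWYB L=YGOR
After move 5 (U): U=WRYW F=OBBG R=OGOR B=YGWB L=RGOR
Query: L face = RGOR

Answer: R G O R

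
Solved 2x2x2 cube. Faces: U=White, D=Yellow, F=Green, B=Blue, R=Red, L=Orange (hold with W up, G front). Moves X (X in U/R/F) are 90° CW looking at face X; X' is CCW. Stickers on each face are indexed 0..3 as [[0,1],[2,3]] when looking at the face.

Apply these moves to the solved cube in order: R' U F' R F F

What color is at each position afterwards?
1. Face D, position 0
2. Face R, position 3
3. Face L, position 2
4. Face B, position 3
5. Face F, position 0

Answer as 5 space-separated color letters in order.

After move 1 (R'): R=RRRR U=WBWB F=GWGW D=YGYG B=YBYB
After move 2 (U): U=WWBB F=RRGW R=YBRR B=OOYB L=GWOO
After move 3 (F'): F=RWRG U=WWYR R=GBYR D=WOYG L=GBOB
After move 4 (R): R=YGRB U=WWYG F=RORG D=WYYO B=ROWB
After move 5 (F): F=RRGO U=WWBB R=YGGB D=RYYO L=GWOY
After move 6 (F): F=GROR U=WWYW R=BGBB D=GYYO L=GROY
Query 1: D[0] = G
Query 2: R[3] = B
Query 3: L[2] = O
Query 4: B[3] = B
Query 5: F[0] = G

Answer: G B O B G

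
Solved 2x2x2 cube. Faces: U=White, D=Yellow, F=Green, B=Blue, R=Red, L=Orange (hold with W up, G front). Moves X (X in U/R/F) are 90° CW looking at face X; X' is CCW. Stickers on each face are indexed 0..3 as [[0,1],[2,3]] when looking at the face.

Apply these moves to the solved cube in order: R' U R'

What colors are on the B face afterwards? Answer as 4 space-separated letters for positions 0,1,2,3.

Answer: G O G B

Derivation:
After move 1 (R'): R=RRRR U=WBWB F=GWGW D=YGYG B=YBYB
After move 2 (U): U=WWBB F=RRGW R=YBRR B=OOYB L=GWOO
After move 3 (R'): R=BRYR U=WYBO F=RWGB D=YRYW B=GOGB
Query: B face = GOGB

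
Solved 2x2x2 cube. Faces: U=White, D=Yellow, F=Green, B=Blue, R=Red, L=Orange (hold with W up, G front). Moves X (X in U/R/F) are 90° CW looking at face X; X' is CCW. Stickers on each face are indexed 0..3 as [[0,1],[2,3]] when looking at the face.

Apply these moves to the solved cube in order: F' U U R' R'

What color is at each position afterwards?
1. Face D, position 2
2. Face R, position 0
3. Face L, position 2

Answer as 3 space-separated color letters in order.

After move 1 (F'): F=GGGG U=WWRR R=YRYR D=OOYY L=OWOW
After move 2 (U): U=RWRW F=YRGG R=BBYR B=OWBB L=GGOW
After move 3 (U): U=RRWW F=BBGG R=OWYR B=GGBB L=YROW
After move 4 (R'): R=WROY U=RBWG F=BRGW D=OBYG B=YGOB
After move 5 (R'): R=RYWO U=ROWY F=BBGG D=ORYW B=GGBB
Query 1: D[2] = Y
Query 2: R[0] = R
Query 3: L[2] = O

Answer: Y R O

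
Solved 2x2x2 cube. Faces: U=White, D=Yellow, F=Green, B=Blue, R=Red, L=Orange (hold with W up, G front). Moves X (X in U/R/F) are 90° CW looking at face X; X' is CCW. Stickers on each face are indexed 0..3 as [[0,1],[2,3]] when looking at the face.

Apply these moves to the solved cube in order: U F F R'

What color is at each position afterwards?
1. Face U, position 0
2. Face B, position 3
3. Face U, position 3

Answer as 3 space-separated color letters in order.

Answer: W B O

Derivation:
After move 1 (U): U=WWWW F=RRGG R=BBRR B=OOBB L=GGOO
After move 2 (F): F=GRGR U=WWOG R=WBWR D=RBYY L=GYOY
After move 3 (F): F=GGRR U=WWYY R=OBGR D=WWYY L=GROB
After move 4 (R'): R=BROG U=WBYO F=GWRY D=WGYR B=YOWB
Query 1: U[0] = W
Query 2: B[3] = B
Query 3: U[3] = O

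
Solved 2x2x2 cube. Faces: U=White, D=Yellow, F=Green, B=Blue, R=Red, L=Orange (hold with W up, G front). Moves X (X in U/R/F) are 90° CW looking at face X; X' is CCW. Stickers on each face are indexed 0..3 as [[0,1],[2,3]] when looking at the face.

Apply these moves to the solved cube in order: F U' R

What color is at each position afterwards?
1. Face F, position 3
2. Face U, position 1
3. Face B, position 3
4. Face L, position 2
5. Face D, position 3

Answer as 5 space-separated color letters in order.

Answer: Y Y B O W

Derivation:
After move 1 (F): F=GGGG U=WWOO R=WRWR D=RRYY L=OYOY
After move 2 (U'): U=WOWO F=OYGG R=GGWR B=WRBB L=BBOY
After move 3 (R): R=WGRG U=WYWG F=ORGY D=RBYW B=OROB
Query 1: F[3] = Y
Query 2: U[1] = Y
Query 3: B[3] = B
Query 4: L[2] = O
Query 5: D[3] = W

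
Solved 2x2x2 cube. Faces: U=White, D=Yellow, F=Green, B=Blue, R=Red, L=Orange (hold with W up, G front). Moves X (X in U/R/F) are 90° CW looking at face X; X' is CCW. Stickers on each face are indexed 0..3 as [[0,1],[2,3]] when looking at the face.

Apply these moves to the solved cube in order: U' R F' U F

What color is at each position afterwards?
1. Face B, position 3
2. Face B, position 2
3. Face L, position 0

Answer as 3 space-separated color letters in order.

After move 1 (U'): U=WWWW F=OOGG R=GGRR B=RRBB L=BBOO
After move 2 (R): R=RGRG U=WOWG F=OYGY D=YBYR B=WRWB
After move 3 (F'): F=YYOG U=WORR R=BGYG D=BOYR L=BGOW
After move 4 (U): U=RWRO F=BGOG R=WRYG B=BGWB L=YYOW
After move 5 (F): F=OBGG U=RWWY R=RROG D=YWYR L=YBOO
Query 1: B[3] = B
Query 2: B[2] = W
Query 3: L[0] = Y

Answer: B W Y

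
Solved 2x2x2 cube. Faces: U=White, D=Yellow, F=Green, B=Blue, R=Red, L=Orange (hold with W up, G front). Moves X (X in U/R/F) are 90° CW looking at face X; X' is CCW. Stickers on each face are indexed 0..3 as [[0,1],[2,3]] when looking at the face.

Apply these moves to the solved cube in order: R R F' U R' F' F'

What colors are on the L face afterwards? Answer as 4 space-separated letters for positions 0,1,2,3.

After move 1 (R): R=RRRR U=WGWG F=GYGY D=YBYB B=WBWB
After move 2 (R): R=RRRR U=WYWY F=GBGB D=YWYW B=GBGB
After move 3 (F'): F=BBGG U=WYRR R=WRYR D=OOYW L=OYOW
After move 4 (U): U=RWRY F=WRGG R=GBYR B=OYGB L=BBOW
After move 5 (R'): R=BRGY U=RGRO F=WWGY D=ORYG B=WYOB
After move 6 (F'): F=WYWG U=RGBG R=RROY D=BWYG L=BOOR
After move 7 (F'): F=YGWW U=RGRO R=WRBY D=ORYG L=BGOB
Query: L face = BGOB

Answer: B G O B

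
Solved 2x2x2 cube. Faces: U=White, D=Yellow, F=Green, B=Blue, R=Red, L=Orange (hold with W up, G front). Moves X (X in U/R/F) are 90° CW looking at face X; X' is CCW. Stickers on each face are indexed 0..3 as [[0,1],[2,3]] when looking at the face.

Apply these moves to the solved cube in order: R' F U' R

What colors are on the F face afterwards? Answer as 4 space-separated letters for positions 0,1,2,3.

After move 1 (R'): R=RRRR U=WBWB F=GWGW D=YGYG B=YBYB
After move 2 (F): F=GGWW U=WBOO R=WRBR D=RRYG L=OYOG
After move 3 (U'): U=BOWO F=OYWW R=GGBR B=WRYB L=YBOG
After move 4 (R): R=BGRG U=BYWW F=ORWG D=RYYW B=OROB
Query: F face = ORWG

Answer: O R W G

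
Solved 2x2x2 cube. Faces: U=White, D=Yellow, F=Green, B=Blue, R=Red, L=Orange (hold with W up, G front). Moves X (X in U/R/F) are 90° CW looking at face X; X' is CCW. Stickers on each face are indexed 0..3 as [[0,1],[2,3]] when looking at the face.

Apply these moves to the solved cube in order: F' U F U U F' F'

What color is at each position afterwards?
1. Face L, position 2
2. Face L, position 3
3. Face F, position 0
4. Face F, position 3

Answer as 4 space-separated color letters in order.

Answer: O G R O

Derivation:
After move 1 (F'): F=GGGG U=WWRR R=YRYR D=OOYY L=OWOW
After move 2 (U): U=RWRW F=YRGG R=BBYR B=OWBB L=GGOW
After move 3 (F): F=GYGR U=RWWG R=RBWR D=YBYY L=GOOO
After move 4 (U): U=WRGW F=RBGR R=OWWR B=GOBB L=GYOO
After move 5 (U): U=GWWR F=OWGR R=GOWR B=GYBB L=RBOO
After move 6 (F'): F=WROG U=GWGW R=BOYR D=BOYY L=RROW
After move 7 (F'): F=RGWO U=GWBY R=OOBR D=RWYY L=RWOG
Query 1: L[2] = O
Query 2: L[3] = G
Query 3: F[0] = R
Query 4: F[3] = O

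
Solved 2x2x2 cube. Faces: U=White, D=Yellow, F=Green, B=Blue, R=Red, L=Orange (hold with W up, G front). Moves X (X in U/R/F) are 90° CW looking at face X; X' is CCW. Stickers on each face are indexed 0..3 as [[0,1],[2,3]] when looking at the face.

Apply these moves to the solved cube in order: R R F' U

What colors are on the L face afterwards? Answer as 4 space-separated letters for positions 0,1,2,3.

After move 1 (R): R=RRRR U=WGWG F=GYGY D=YBYB B=WBWB
After move 2 (R): R=RRRR U=WYWY F=GBGB D=YWYW B=GBGB
After move 3 (F'): F=BBGG U=WYRR R=WRYR D=OOYW L=OYOW
After move 4 (U): U=RWRY F=WRGG R=GBYR B=OYGB L=BBOW
Query: L face = BBOW

Answer: B B O W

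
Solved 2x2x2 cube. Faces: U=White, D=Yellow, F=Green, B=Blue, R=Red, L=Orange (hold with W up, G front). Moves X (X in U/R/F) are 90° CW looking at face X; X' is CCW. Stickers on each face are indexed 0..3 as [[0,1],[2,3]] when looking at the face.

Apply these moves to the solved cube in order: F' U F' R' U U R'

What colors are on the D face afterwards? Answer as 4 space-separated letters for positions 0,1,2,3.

After move 1 (F'): F=GGGG U=WWRR R=YRYR D=OOYY L=OWOW
After move 2 (U): U=RWRW F=YRGG R=BBYR B=OWBB L=GGOW
After move 3 (F'): F=RGYG U=RWBY R=OBOR D=GWYY L=GWOR
After move 4 (R'): R=BROO U=RBBO F=RWYY D=GGYG B=YWWB
After move 5 (U): U=BROB F=BRYY R=YWOO B=GWWB L=RWOR
After move 6 (U): U=OBBR F=YWYY R=GWOO B=RWWB L=BROR
After move 7 (R'): R=WOGO U=OWBR F=YBYR D=GWYY B=GWGB
Query: D face = GWYY

Answer: G W Y Y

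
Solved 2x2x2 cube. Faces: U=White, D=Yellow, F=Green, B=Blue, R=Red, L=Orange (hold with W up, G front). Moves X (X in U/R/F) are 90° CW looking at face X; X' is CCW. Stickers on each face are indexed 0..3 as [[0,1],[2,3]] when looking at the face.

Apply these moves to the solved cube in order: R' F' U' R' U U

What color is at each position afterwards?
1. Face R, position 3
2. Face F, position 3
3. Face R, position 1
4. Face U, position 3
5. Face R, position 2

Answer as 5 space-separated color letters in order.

After move 1 (R'): R=RRRR U=WBWB F=GWGW D=YGYG B=YBYB
After move 2 (F'): F=WWGG U=WBRR R=GRYR D=OOYG L=OBOW
After move 3 (U'): U=BRWR F=OBGG R=WWYR B=GRYB L=YBOW
After move 4 (R'): R=WRWY U=BYWG F=ORGR D=OBYG B=GROB
After move 5 (U): U=WBGY F=WRGR R=GRWY B=YBOB L=OROW
After move 6 (U): U=GWYB F=GRGR R=YBWY B=OROB L=WROW
Query 1: R[3] = Y
Query 2: F[3] = R
Query 3: R[1] = B
Query 4: U[3] = B
Query 5: R[2] = W

Answer: Y R B B W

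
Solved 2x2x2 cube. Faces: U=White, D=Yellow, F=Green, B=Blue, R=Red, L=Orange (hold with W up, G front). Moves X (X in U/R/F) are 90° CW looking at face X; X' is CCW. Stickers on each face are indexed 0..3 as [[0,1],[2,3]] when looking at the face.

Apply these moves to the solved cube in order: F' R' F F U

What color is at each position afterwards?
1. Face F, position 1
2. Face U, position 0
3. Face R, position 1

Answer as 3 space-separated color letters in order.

After move 1 (F'): F=GGGG U=WWRR R=YRYR D=OOYY L=OWOW
After move 2 (R'): R=RRYY U=WBRB F=GWGR D=OGYG B=YBOB
After move 3 (F): F=GGRW U=WBWW R=RRBY D=YRYG L=OOOG
After move 4 (F): F=RGWG U=WBGO R=WRWY D=BRYG L=OYOR
After move 5 (U): U=GWOB F=WRWG R=YBWY B=OYOB L=RGOR
Query 1: F[1] = R
Query 2: U[0] = G
Query 3: R[1] = B

Answer: R G B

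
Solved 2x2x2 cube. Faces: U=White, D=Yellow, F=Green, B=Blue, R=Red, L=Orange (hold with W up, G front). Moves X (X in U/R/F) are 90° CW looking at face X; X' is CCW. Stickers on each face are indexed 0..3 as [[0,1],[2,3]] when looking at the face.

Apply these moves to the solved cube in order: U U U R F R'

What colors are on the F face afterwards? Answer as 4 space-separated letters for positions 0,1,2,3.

Answer: G O Y B

Derivation:
After move 1 (U): U=WWWW F=RRGG R=BBRR B=OOBB L=GGOO
After move 2 (U): U=WWWW F=BBGG R=OORR B=GGBB L=RROO
After move 3 (U): U=WWWW F=OOGG R=GGRR B=RRBB L=BBOO
After move 4 (R): R=RGRG U=WOWG F=OYGY D=YBYR B=WRWB
After move 5 (F): F=GOYY U=WOOB R=WGGG D=RRYR L=BYOB
After move 6 (R'): R=GGWG U=WWOW F=GOYB D=ROYY B=RRRB
Query: F face = GOYB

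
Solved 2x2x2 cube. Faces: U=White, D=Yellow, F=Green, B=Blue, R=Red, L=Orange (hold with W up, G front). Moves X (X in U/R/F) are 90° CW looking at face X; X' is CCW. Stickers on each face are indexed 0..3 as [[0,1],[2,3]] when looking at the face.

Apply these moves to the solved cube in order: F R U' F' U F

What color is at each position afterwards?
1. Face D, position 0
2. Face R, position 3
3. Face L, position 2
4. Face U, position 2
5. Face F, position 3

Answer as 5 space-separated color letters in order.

Answer: R R O W R

Derivation:
After move 1 (F): F=GGGG U=WWOO R=WRWR D=RRYY L=OYOY
After move 2 (R): R=WWRR U=WGOG F=GRGY D=RBYB B=OBWB
After move 3 (U'): U=GGWO F=OYGY R=GRRR B=WWWB L=OBOY
After move 4 (F'): F=YYOG U=GGGR R=BRRR D=BYYB L=OOOW
After move 5 (U): U=GGRG F=BROG R=WWRR B=OOWB L=YYOW
After move 6 (F): F=OBGR U=GGWY R=RWGR D=RWYB L=YBOY
Query 1: D[0] = R
Query 2: R[3] = R
Query 3: L[2] = O
Query 4: U[2] = W
Query 5: F[3] = R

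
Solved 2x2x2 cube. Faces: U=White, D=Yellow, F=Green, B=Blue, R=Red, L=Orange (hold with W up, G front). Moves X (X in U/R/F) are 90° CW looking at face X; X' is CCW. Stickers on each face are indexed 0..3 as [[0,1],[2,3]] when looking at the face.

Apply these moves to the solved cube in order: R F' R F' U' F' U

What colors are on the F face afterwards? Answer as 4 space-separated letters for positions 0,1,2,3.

Answer: W B O Y

Derivation:
After move 1 (R): R=RRRR U=WGWG F=GYGY D=YBYB B=WBWB
After move 2 (F'): F=YYGG U=WGRR R=BRYR D=OOYB L=OGOW
After move 3 (R): R=YBRR U=WYRG F=YOGB D=OWYW B=RBGB
After move 4 (F'): F=OBYG U=WYYR R=WBOR D=GWYW L=OGOR
After move 5 (U'): U=YRWY F=OGYG R=OBOR B=WBGB L=RBOR
After move 6 (F'): F=GGOY U=YROO R=WBGR D=BRYW L=RYOW
After move 7 (U): U=OYOR F=WBOY R=WBGR B=RYGB L=GGOW
Query: F face = WBOY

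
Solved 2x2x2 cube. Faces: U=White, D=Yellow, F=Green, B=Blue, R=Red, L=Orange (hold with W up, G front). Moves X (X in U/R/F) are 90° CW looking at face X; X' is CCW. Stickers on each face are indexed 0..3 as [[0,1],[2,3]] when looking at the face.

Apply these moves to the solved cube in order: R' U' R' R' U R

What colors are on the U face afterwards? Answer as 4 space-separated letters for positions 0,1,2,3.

After move 1 (R'): R=RRRR U=WBWB F=GWGW D=YGYG B=YBYB
After move 2 (U'): U=BBWW F=OOGW R=GWRR B=RRYB L=YBOO
After move 3 (R'): R=WRGR U=BYWR F=OBGW D=YOYW B=GRGB
After move 4 (R'): R=RRWG U=BGWG F=OYGR D=YBYW B=WROB
After move 5 (U): U=WBGG F=RRGR R=WRWG B=YBOB L=OYOO
After move 6 (R): R=WWGR U=WRGR F=RBGW D=YOYY B=GBBB
Query: U face = WRGR

Answer: W R G R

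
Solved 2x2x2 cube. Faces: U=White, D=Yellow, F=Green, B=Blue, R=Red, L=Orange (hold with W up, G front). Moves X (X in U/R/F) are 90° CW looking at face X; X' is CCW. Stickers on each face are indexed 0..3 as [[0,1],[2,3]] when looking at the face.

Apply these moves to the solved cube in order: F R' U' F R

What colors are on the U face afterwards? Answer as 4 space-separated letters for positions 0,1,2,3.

Answer: B O Y Y

Derivation:
After move 1 (F): F=GGGG U=WWOO R=WRWR D=RRYY L=OYOY
After move 2 (R'): R=RRWW U=WBOB F=GWGO D=RGYG B=YBRB
After move 3 (U'): U=BBWO F=OYGO R=GWWW B=RRRB L=YBOY
After move 4 (F): F=GOOY U=BBYB R=WWOW D=WGYG L=YROG
After move 5 (R): R=OWWW U=BOYY F=GGOG D=WRYR B=BRBB
Query: U face = BOYY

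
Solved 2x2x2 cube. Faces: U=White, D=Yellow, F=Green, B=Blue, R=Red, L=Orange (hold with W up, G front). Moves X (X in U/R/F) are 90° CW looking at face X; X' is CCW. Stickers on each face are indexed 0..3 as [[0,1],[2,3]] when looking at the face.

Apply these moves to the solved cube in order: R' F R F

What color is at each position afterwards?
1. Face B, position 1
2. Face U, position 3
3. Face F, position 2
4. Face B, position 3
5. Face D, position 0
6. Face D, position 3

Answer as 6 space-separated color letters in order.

After move 1 (R'): R=RRRR U=WBWB F=GWGW D=YGYG B=YBYB
After move 2 (F): F=GGWW U=WBOO R=WRBR D=RRYG L=OYOG
After move 3 (R): R=BWRR U=WGOW F=GRWG D=RYYY B=OBBB
After move 4 (F): F=WGGR U=WGGY R=OWWR D=RBYY L=OROY
Query 1: B[1] = B
Query 2: U[3] = Y
Query 3: F[2] = G
Query 4: B[3] = B
Query 5: D[0] = R
Query 6: D[3] = Y

Answer: B Y G B R Y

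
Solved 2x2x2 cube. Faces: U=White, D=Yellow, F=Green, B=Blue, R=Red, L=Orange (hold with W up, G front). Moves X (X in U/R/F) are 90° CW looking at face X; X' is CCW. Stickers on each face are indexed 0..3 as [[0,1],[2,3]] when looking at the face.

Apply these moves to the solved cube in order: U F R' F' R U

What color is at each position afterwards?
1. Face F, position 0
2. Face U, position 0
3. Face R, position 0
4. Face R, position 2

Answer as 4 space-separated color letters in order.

Answer: R B W W

Derivation:
After move 1 (U): U=WWWW F=RRGG R=BBRR B=OOBB L=GGOO
After move 2 (F): F=GRGR U=WWOG R=WBWR D=RBYY L=GYOY
After move 3 (R'): R=BRWW U=WBOO F=GWGG D=RRYR B=YOBB
After move 4 (F'): F=WGGG U=WBBW R=RRRW D=YYYR L=GOOO
After move 5 (R): R=RRWR U=WGBG F=WYGR D=YBYY B=WOBB
After move 6 (U): U=BWGG F=RRGR R=WOWR B=GOBB L=WYOO
Query 1: F[0] = R
Query 2: U[0] = B
Query 3: R[0] = W
Query 4: R[2] = W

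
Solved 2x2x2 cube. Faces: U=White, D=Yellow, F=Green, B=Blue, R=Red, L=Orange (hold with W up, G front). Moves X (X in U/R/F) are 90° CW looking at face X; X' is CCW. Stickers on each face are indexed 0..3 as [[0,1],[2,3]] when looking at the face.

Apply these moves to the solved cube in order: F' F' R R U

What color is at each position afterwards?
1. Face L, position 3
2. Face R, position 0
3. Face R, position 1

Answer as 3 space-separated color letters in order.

After move 1 (F'): F=GGGG U=WWRR R=YRYR D=OOYY L=OWOW
After move 2 (F'): F=GGGG U=WWYY R=OROR D=WWYY L=OROR
After move 3 (R): R=OORR U=WGYG F=GWGY D=WBYB B=YBWB
After move 4 (R): R=RORO U=WWYY F=GBGB D=WWYY B=GBGB
After move 5 (U): U=YWYW F=ROGB R=GBRO B=ORGB L=GBOR
Query 1: L[3] = R
Query 2: R[0] = G
Query 3: R[1] = B

Answer: R G B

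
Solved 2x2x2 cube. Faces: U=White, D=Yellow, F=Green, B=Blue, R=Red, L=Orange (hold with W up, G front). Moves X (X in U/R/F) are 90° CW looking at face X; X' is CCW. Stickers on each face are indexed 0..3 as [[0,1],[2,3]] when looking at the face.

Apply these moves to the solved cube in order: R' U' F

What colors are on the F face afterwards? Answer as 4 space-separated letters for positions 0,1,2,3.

After move 1 (R'): R=RRRR U=WBWB F=GWGW D=YGYG B=YBYB
After move 2 (U'): U=BBWW F=OOGW R=GWRR B=RRYB L=YBOO
After move 3 (F): F=GOWO U=BBOB R=WWWR D=RGYG L=YYOG
Query: F face = GOWO

Answer: G O W O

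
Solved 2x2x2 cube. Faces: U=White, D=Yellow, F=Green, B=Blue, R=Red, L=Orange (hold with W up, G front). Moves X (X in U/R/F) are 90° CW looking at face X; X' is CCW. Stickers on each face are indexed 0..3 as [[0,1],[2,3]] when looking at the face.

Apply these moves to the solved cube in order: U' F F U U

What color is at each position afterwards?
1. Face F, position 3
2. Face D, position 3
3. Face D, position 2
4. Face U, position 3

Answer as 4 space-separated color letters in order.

Answer: O Y Y W

Derivation:
After move 1 (U'): U=WWWW F=OOGG R=GGRR B=RRBB L=BBOO
After move 2 (F): F=GOGO U=WWOB R=WGWR D=RGYY L=BYOY
After move 3 (F): F=GGOO U=WWYY R=OGBR D=WWYY L=BROG
After move 4 (U): U=YWYW F=OGOO R=RRBR B=BRBB L=GGOG
After move 5 (U): U=YYWW F=RROO R=BRBR B=GGBB L=OGOG
Query 1: F[3] = O
Query 2: D[3] = Y
Query 3: D[2] = Y
Query 4: U[3] = W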